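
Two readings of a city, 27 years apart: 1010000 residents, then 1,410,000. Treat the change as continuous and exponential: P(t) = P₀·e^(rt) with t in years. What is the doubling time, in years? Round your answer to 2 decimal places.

doubling time ≈ 56.09 years

r = ln(1410000/1010000) / 27 = ln(1.39604) / 27 ≈ 0.012357 per year
doubling time = ln 2 / |r| = 0.69315 / 0.012357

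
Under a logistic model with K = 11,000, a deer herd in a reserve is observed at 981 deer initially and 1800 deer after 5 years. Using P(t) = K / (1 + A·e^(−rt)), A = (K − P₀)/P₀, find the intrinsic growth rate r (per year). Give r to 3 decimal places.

r ≈ 0.138 per year

A = (11000 − 981)/981 = 10.21305
1800 = 11000/(1 + 10.21305·e^(−r·5)) → e^(−5r) = (6.11111 − 1)/10.21305 = 0.500449
r = −ln(0.500449)/5 = 0.69225/5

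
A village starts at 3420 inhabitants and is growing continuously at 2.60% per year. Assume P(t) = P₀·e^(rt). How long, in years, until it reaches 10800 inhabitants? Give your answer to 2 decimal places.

t ≈ 44.23 years

10800 = 3420 · e^(0.026·t)
t = ln(10800/3420) / 0.026 = ln(3.15789) / 0.026 = 1.14991 / 0.026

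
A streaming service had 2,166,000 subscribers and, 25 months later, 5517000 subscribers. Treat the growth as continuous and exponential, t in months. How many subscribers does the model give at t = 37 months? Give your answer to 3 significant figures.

r = ln(5517000/2166000) / 25 ≈ 0.037398 per month
P(37) = 2166000 · e^(0.037398·37) = 2166000 · 3.98975 ≈ 8641802.95

≈ 8,640,000 subscribers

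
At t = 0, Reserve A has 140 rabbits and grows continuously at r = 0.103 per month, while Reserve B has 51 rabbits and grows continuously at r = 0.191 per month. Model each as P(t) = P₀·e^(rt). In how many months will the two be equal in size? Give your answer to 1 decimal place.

140·e^(0.103t) = 51·e^(0.191t)
140/51 = e^((0.191 − 0.103)t) → ln(2.7451) = 0.088·t
t = 1.00982 / 0.088

t ≈ 11.5 months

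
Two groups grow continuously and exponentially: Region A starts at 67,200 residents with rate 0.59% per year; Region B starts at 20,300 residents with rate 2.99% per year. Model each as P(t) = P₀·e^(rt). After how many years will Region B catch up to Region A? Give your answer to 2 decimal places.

67200·e^(0.0059t) = 20300·e^(0.0299t)
67200/20300 = e^((0.0299 − 0.0059)t) → ln(3.31034) = 0.024·t
t = 1.19705 / 0.024

t ≈ 49.88 years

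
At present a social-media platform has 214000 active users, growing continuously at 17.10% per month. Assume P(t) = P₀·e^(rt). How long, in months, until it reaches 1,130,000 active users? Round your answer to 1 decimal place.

1130000 = 214000 · e^(0.171·t)
t = ln(1130000/214000) / 0.171 = ln(5.28037) / 0.171 = 1.664 / 0.171

t ≈ 9.7 months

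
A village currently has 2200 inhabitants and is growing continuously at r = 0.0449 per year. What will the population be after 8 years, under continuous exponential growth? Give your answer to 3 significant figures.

P(8) = 2200 · e^(0.0449·8) = 2200 · e^(0.3592)
= 2200 · 1.43218 ≈ 3150.8

≈ 3,150 inhabitants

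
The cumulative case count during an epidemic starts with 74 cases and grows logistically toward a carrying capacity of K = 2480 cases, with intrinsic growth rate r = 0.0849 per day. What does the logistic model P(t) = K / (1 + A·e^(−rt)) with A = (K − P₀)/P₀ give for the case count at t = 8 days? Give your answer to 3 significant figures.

≈ 142 cases

A = (2480 − 74)/74 = 32.51351
P(8) = 2480 / (1 + 32.51351·e^(−0.0849·8)) = 2480 / (1 + 32.51351·0.507022)
= 2480 / 17.48508 ≈ 141.84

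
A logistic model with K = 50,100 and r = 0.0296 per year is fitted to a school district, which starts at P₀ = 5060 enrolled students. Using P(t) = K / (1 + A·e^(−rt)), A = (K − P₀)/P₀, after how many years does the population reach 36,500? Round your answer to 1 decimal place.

A = (50100 − 5060)/5060 = 8.90119
36500 = 50100/(1 + 8.90119·e^(−0.0296t)) → 1 + 8.90119·e^(−0.0296t) = 1.3726
e^(−0.0296t) = 0.04186 → t = ln(23.88921)/0.0296 = 3.17343/0.0296

t ≈ 107.2 years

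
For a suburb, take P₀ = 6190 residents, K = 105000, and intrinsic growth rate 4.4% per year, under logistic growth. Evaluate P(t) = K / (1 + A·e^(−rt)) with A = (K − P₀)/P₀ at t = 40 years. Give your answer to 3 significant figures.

A = (105000 − 6190)/6190 = 15.96284
P(40) = 105000 / (1 + 15.96284·e^(−0.044·40)) = 105000 / (1 + 15.96284·0.172045)
= 105000 / 3.74633 ≈ 28027.47

≈ 28,000 residents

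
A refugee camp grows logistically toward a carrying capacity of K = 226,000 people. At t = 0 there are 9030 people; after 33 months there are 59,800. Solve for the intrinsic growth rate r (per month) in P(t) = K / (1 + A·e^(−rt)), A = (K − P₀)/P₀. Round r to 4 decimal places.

r ≈ 0.0654 per month

A = (226000 − 9030)/9030 = 24.02769
59800 = 226000/(1 + 24.02769·e^(−r·33)) → e^(−33r) = (3.77926 − 1)/24.02769 = 0.115669
r = −ln(0.115669)/33 = 2.15702/33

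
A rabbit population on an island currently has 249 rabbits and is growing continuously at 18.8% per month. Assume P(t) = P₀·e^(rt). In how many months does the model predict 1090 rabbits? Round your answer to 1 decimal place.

t ≈ 7.9 months

1090 = 249 · e^(0.188·t)
t = ln(1090/249) / 0.188 = ln(4.37751) / 0.188 = 1.47648 / 0.188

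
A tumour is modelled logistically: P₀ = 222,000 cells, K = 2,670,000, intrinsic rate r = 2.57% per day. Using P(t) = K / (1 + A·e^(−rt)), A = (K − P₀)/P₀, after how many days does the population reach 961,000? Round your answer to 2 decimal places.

t ≈ 71.00 days

A = (2670000 − 222000)/222000 = 11.02703
961000 = 2670000/(1 + 11.02703·e^(−0.0257t)) → 1 + 11.02703·e^(−0.0257t) = 2.77836
e^(−0.0257t) = 0.161272 → t = ln(6.20069)/0.0257 = 1.82466/0.0257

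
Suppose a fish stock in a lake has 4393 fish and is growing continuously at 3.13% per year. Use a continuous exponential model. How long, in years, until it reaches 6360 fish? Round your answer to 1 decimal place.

6360 = 4393 · e^(0.0313·t)
t = ln(6360/4393) / 0.0313 = ln(1.44776) / 0.0313 = 0.37002 / 0.0313

t ≈ 11.8 years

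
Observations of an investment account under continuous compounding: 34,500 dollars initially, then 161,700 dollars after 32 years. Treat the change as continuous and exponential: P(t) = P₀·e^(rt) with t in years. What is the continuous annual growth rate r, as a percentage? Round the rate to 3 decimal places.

r ≈ 4.827% per year

161700 = 34500 · e^(r·32)
e^(32r) = 161700/34500 = 4.68696
r = ln(4.68696) / 32 = 1.54478 / 32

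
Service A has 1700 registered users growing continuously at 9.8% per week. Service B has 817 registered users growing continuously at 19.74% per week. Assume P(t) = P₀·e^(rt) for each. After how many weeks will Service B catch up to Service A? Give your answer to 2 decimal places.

t ≈ 7.37 weeks

1700·e^(0.098t) = 817·e^(0.1974t)
1700/817 = e^((0.1974 − 0.098)t) → ln(2.08078) = 0.0994·t
t = 0.73274 / 0.0994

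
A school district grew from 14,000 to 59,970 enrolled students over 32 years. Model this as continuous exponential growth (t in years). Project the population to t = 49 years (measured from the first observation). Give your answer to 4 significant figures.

r = ln(59970/14000) / 32 ≈ 0.045462 per year
P(49) = 14000 · e^(0.045462·49) = 14000 · 9.27797 ≈ 129891.58

≈ 129,900 enrolled students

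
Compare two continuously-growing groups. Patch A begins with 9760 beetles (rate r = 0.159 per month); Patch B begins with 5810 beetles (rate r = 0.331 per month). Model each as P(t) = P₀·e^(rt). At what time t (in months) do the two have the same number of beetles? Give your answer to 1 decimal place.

t ≈ 3.0 months

9760·e^(0.159t) = 5810·e^(0.331t)
9760/5810 = e^((0.331 − 0.159)t) → ln(1.67986) = 0.172·t
t = 0.51871 / 0.172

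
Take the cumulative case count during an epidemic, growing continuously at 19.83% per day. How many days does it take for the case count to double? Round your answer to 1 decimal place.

doubling time = ln(2) / |r| = 0.69315 / 0.1983

doubling time ≈ 3.5 days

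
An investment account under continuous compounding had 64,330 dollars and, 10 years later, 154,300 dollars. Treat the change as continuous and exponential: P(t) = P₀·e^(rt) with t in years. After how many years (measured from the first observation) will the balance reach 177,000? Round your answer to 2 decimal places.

r = ln(154300/64330) / 10 ≈ 0.087487 per year
t = ln(177000/64330) / r = 1.01212 / 0.087487 ≈ 11.569

t ≈ 11.57 years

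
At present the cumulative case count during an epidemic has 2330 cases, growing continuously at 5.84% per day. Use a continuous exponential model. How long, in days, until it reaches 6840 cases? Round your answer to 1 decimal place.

6840 = 2330 · e^(0.0584·t)
t = ln(6840/2330) / 0.0584 = ln(2.93562) / 0.0584 = 1.07692 / 0.0584

t ≈ 18.4 days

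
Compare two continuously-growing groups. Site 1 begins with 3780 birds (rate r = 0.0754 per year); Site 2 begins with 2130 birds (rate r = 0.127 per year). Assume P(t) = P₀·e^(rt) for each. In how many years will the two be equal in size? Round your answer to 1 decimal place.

3780·e^(0.0754t) = 2130·e^(0.127t)
3780/2130 = e^((0.127 − 0.0754)t) → ln(1.77465) = 0.0516·t
t = 0.5736 / 0.0516

t ≈ 11.1 years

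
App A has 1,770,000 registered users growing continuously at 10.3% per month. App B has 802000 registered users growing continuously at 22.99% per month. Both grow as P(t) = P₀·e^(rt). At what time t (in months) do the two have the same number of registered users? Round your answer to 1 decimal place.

1770000·e^(0.103t) = 802000·e^(0.2299t)
1770000/802000 = e^((0.2299 − 0.103)t) → ln(2.20698) = 0.1269·t
t = 0.79163 / 0.1269

t ≈ 6.2 months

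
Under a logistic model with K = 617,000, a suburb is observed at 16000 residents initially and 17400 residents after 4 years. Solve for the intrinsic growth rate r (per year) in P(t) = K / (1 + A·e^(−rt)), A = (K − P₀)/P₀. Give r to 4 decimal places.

A = (617000 − 16000)/16000 = 37.5625
17400 = 617000/(1 + 37.5625·e^(−r·4)) → e^(−4r) = (35.45977 − 1)/37.5625 = 0.917398
r = −ln(0.917398)/4 = 0.08621/4

r ≈ 0.0216 per year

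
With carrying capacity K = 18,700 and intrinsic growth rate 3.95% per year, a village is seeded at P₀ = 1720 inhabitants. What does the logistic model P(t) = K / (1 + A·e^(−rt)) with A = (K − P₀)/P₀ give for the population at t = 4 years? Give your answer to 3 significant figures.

A = (18700 − 1720)/1720 = 9.87209
P(4) = 18700 / (1 + 9.87209·e^(−0.0395·4)) = 18700 / (1 + 9.87209·0.85385)
= 18700 / 9.42928 ≈ 1983.18

≈ 1,980 inhabitants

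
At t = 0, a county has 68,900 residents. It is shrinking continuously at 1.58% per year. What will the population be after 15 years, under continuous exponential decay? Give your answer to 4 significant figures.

≈ 54,360 residents

P(15) = 68900 · e^(-0.0158·15) = 68900 · e^(-0.237)
= 68900 · 0.78899 ≈ 54361.5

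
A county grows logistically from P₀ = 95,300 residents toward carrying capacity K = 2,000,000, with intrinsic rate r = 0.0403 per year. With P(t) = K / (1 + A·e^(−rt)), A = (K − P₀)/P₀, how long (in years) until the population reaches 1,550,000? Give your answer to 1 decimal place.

A = (2000000 − 95300)/95300 = 19.98636
1550000 = 2000000/(1 + 19.98636·e^(−0.0403t)) → 1 + 19.98636·e^(−0.0403t) = 1.29032
e^(−0.0403t) = 0.014526 → t = ln(68.8419)/0.0403 = 4.23181/0.0403

t ≈ 105.0 years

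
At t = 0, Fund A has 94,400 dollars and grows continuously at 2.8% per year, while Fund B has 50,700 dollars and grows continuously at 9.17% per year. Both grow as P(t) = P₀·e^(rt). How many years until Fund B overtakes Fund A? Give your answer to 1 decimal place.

94400·e^(0.028t) = 50700·e^(0.0917t)
94400/50700 = e^((0.0917 − 0.028)t) → ln(1.86193) = 0.0637·t
t = 0.62162 / 0.0637

t ≈ 9.8 years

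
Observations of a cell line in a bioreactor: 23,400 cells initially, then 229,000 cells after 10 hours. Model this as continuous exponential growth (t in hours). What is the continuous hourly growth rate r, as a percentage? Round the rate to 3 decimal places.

r ≈ 22.810% per hour

229000 = 23400 · e^(r·10)
e^(10r) = 229000/23400 = 9.78632
r = ln(9.78632) / 10 = 2.28099 / 10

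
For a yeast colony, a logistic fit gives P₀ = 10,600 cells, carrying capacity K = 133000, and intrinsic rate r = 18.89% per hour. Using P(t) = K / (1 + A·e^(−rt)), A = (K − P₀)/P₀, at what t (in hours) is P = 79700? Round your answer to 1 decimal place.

t ≈ 15.1 hours

A = (133000 − 10600)/10600 = 11.54717
79700 = 133000/(1 + 11.54717·e^(−0.1889t)) → 1 + 11.54717·e^(−0.1889t) = 1.66876
e^(−0.1889t) = 0.057915 → t = ln(17.26659)/0.1889 = 2.84877/0.1889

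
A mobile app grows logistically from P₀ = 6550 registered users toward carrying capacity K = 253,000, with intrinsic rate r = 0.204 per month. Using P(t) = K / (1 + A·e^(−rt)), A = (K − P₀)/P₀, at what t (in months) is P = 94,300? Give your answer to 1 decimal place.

t ≈ 15.2 months

A = (253000 − 6550)/6550 = 37.62595
94300 = 253000/(1 + 37.62595·e^(−0.204t)) → 1 + 37.62595·e^(−0.204t) = 2.68293
e^(−0.204t) = 0.044728 → t = ln(22.35745)/0.204 = 3.10716/0.204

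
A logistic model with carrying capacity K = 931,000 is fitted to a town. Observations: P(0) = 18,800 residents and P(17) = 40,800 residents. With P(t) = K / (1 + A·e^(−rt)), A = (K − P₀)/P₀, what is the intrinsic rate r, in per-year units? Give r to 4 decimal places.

r ≈ 0.0470 per year

A = (931000 − 18800)/18800 = 48.52128
40800 = 931000/(1 + 48.52128·e^(−r·17)) → e^(−17r) = (22.81863 − 1)/48.52128 = 0.449671
r = −ln(0.449671)/17 = 0.79924/17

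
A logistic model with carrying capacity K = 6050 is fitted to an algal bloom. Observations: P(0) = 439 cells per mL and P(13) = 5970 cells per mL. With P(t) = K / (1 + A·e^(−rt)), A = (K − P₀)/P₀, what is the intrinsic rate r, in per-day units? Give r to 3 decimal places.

A = (6050 − 439)/439 = 12.78132
5970 = 6050/(1 + 12.78132·e^(−r·13)) → e^(−13r) = (1.0134 − 1)/12.78132 = 0.001048
r = −ln(0.001048)/13 = 6.86046/13

r ≈ 0.528 per day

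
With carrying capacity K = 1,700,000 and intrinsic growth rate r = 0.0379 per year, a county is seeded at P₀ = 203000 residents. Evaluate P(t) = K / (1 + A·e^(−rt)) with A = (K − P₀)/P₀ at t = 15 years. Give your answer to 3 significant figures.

≈ 328,000 residents

A = (1700000 − 203000)/203000 = 7.37438
P(15) = 1700000 / (1 + 7.37438·e^(−0.0379·15)) = 1700000 / (1 + 7.37438·0.566374)
= 1700000 / 5.17666 ≈ 328396.94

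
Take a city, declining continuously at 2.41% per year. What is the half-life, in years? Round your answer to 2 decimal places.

half-life = ln(2) / |r| = 0.69315 / 0.0241

half-life ≈ 28.76 years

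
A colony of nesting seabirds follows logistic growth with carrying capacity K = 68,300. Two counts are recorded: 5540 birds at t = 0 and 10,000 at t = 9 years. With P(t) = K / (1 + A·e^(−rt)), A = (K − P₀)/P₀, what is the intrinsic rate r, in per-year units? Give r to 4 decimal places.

r ≈ 0.0738 per year

A = (68300 − 5540)/5540 = 11.32852
10000 = 68300/(1 + 11.32852·e^(−r·9)) → e^(−9r) = (6.83 − 1)/11.32852 = 0.51463
r = −ln(0.51463)/9 = 0.66431/9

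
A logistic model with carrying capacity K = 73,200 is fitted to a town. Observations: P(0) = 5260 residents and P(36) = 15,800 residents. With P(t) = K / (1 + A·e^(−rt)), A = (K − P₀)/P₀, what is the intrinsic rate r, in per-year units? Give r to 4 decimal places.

A = (73200 − 5260)/5260 = 12.91635
15800 = 73200/(1 + 12.91635·e^(−r·36)) → e^(−36r) = (4.63291 − 1)/12.91635 = 0.281265
r = −ln(0.281265)/36 = 1.26846/36

r ≈ 0.0352 per year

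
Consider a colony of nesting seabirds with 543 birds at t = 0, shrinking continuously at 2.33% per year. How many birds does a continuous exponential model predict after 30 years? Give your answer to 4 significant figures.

≈ 269.9 birds

P(30) = 543 · e^(-0.0233·30) = 543 · e^(-0.699)
= 543 · 0.49708 ≈ 269.92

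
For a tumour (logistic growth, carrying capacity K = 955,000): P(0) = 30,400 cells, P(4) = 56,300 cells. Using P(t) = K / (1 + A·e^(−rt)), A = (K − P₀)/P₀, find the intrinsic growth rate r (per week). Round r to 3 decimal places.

A = (955000 − 30400)/30400 = 30.41447
56300 = 955000/(1 + 30.41447·e^(−r·4)) → e^(−4r) = (16.9627 − 1)/30.41447 = 0.524839
r = −ln(0.524839)/4 = 0.64466/4

r ≈ 0.161 per week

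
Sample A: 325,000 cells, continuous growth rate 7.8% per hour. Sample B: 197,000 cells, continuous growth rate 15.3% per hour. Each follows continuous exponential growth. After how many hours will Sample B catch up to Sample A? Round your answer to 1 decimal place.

325000·e^(0.078t) = 197000·e^(0.153t)
325000/197000 = e^((0.153 − 0.078)t) → ln(1.64975) = 0.075·t
t = 0.50062 / 0.075

t ≈ 6.7 hours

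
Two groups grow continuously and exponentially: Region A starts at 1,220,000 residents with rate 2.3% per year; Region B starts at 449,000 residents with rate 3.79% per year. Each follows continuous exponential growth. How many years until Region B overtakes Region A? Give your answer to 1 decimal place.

t ≈ 67.1 years

1220000·e^(0.023t) = 449000·e^(0.0379t)
1220000/449000 = e^((0.0379 − 0.023)t) → ln(2.71715) = 0.0149·t
t = 0.99958 / 0.0149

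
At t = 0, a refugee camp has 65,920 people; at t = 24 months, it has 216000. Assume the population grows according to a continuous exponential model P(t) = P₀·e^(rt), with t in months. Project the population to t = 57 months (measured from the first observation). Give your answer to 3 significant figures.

≈ 1,100,000 people

r = ln(216000/65920) / 24 ≈ 0.049452 per month
P(57) = 65920 · e^(0.049452·57) = 65920 · 16.75567 ≈ 1104533.8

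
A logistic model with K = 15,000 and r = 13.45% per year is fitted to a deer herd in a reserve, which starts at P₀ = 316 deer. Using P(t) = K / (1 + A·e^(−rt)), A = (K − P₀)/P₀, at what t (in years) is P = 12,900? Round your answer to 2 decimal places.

A = (15000 − 316)/316 = 46.46835
12900 = 15000/(1 + 46.46835·e^(−0.1345t)) → 1 + 46.46835·e^(−0.1345t) = 1.16279
e^(−0.1345t) = 0.003503 → t = ln(285.44846)/0.1345 = 5.65406/0.1345

t ≈ 42.04 years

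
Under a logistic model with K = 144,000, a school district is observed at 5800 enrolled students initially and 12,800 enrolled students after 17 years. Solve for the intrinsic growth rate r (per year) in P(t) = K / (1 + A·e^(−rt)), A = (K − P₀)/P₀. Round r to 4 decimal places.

A = (144000 − 5800)/5800 = 23.82759
12800 = 144000/(1 + 23.82759·e^(−r·17)) → e^(−17r) = (11.25 − 1)/23.82759 = 0.430174
r = −ln(0.430174)/17 = 0.84357/17

r ≈ 0.0496 per year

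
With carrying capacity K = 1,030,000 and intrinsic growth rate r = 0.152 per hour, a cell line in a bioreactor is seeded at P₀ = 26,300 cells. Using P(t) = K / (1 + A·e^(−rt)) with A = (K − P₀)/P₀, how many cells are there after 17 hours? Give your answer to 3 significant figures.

≈ 265,000 cells

A = (1030000 − 26300)/26300 = 38.1635
P(17) = 1030000 / (1 + 38.1635·e^(−0.152·17)) = 1030000 / (1 + 38.1635·0.075472)
= 1030000 / 3.88026 ≈ 265446.34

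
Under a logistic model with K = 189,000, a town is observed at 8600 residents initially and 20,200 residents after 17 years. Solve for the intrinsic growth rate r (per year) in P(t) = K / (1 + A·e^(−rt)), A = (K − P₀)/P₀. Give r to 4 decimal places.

A = (189000 − 8600)/8600 = 20.97674
20200 = 189000/(1 + 20.97674·e^(−r·17)) → e^(−17r) = (9.35644 − 1)/20.97674 = 0.398367
r = −ln(0.398367)/17 = 0.92038/17

r ≈ 0.0541 per year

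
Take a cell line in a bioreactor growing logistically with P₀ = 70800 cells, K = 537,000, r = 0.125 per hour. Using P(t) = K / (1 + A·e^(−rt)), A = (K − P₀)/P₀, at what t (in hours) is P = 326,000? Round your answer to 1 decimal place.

A = (537000 − 70800)/70800 = 6.58475
326000 = 537000/(1 + 6.58475·e^(−0.125t)) → 1 + 6.58475·e^(−0.125t) = 1.64724
e^(−0.125t) = 0.098294 → t = ln(10.17359)/0.125 = 2.31979/0.125

t ≈ 18.6 hours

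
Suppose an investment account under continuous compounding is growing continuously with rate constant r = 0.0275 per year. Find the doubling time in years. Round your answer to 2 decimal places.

doubling time ≈ 25.21 years

doubling time = ln(2) / |r| = 0.69315 / 0.0275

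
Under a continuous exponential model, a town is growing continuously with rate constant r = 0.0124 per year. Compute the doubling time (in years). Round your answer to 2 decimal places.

doubling time ≈ 55.90 years

doubling time = ln(2) / |r| = 0.69315 / 0.0124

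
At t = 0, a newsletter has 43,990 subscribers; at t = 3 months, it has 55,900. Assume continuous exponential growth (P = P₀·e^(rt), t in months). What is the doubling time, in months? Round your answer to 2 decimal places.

r = ln(55900/43990) / 3 = ln(1.27074) / 3 ≈ 0.079867 per month
doubling time = ln 2 / |r| = 0.69315 / 0.079867

doubling time ≈ 8.68 months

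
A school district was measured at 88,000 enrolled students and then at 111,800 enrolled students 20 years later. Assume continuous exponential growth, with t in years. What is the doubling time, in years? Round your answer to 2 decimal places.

doubling time ≈ 57.91 years

r = ln(111800/88000) / 20 = ln(1.27045) / 20 ≈ 0.011969 per year
doubling time = ln 2 / |r| = 0.69315 / 0.011969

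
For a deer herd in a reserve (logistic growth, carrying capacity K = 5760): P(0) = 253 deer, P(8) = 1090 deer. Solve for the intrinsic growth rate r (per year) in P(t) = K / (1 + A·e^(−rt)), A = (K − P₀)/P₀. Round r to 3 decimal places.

r ≈ 0.203 per year

A = (5760 − 253)/253 = 21.7668
1090 = 5760/(1 + 21.7668·e^(−r·8)) → e^(−8r) = (5.2844 − 1)/21.7668 = 0.196832
r = −ln(0.196832)/8 = 1.6254/8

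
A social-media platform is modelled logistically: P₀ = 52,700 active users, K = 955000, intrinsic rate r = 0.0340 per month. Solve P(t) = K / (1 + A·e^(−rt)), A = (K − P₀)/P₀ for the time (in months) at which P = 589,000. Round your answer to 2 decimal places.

t ≈ 97.53 months

A = (955000 − 52700)/52700 = 17.12144
589000 = 955000/(1 + 17.12144·e^(−0.034t)) → 1 + 17.12144·e^(−0.034t) = 1.62139
e^(−0.034t) = 0.036293 → t = ln(27.55336)/0.034 = 3.31612/0.034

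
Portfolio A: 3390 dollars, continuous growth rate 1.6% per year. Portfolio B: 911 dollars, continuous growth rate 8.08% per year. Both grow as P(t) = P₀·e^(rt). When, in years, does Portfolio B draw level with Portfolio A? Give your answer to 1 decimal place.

3390·e^(0.016t) = 911·e^(0.0808t)
3390/911 = e^((0.0808 − 0.016)t) → ln(3.72119) = 0.0648·t
t = 1.31404 / 0.0648

t ≈ 20.3 years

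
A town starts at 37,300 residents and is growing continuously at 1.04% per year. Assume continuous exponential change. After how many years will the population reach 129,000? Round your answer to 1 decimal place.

t ≈ 119.3 years

129000 = 37300 · e^(0.0104·t)
t = ln(129000/37300) / 0.0104 = ln(3.45845) / 0.0104 = 1.24082 / 0.0104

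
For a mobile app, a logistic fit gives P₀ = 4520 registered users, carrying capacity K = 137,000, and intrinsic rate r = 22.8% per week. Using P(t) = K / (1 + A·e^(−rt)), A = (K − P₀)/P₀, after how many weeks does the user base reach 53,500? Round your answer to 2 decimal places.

t ≈ 12.86 weeks

A = (137000 − 4520)/4520 = 29.30973
53500 = 137000/(1 + 29.30973·e^(−0.228t)) → 1 + 29.30973·e^(−0.228t) = 2.56075
e^(−0.228t) = 0.05325 → t = ln(18.77929)/0.228 = 2.93275/0.228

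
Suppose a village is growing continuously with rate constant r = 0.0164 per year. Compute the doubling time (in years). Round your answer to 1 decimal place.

doubling time ≈ 42.3 years

doubling time = ln(2) / |r| = 0.69315 / 0.0164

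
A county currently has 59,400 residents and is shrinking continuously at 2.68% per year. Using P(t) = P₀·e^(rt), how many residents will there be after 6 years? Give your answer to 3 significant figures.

≈ 50,600 residents

P(6) = 59400 · e^(-0.0268·6) = 59400 · e^(-0.1608)
= 59400 · 0.85146 ≈ 50576.86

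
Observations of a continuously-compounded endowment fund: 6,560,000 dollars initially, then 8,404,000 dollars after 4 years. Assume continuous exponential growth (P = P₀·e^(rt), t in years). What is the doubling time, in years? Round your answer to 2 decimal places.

r = ln(8404000/6560000) / 4 = ln(1.2811) / 4 ≈ 0.061929 per year
doubling time = ln 2 / |r| = 0.69315 / 0.061929

doubling time ≈ 11.19 years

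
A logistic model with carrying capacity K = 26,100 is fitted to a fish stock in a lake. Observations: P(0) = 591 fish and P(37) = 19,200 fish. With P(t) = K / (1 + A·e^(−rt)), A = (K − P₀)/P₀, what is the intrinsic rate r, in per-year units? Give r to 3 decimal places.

A = (26100 − 591)/591 = 43.16244
19200 = 26100/(1 + 43.16244·e^(−r·37)) → e^(−37r) = (1.35938 − 1)/43.16244 = 0.008326
r = −ln(0.008326)/37 = 4.78836/37

r ≈ 0.129 per year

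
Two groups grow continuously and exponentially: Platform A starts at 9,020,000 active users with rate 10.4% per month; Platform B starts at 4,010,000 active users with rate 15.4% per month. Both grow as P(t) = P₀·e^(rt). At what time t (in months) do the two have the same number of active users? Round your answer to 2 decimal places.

t ≈ 16.21 months

9020000·e^(0.104t) = 4010000·e^(0.154t)
9020000/4010000 = e^((0.154 − 0.104)t) → ln(2.24938) = 0.05·t
t = 0.81065 / 0.05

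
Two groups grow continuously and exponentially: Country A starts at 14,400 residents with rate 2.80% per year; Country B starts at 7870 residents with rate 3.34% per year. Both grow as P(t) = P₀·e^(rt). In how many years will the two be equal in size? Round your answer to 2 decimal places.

14400·e^(0.028t) = 7870·e^(0.0334t)
14400/7870 = e^((0.0334 − 0.028)t) → ln(1.82973) = 0.0054·t
t = 0.60417 / 0.0054

t ≈ 111.88 years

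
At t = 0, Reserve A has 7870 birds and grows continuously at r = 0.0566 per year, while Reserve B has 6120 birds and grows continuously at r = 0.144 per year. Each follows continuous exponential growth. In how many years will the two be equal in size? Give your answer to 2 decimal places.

t ≈ 2.88 years

7870·e^(0.0566t) = 6120·e^(0.144t)
7870/6120 = e^((0.144 − 0.0566)t) → ln(1.28595) = 0.0874·t
t = 0.2515 / 0.0874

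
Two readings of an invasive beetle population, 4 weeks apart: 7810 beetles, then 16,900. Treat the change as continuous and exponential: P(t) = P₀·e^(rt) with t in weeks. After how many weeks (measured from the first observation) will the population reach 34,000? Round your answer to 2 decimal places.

t ≈ 7.62 weeks

r = ln(16900/7810) / 4 ≈ 0.192977 per week
t = ln(34000/7810) / r = 1.47096 / 0.192977 ≈ 7.622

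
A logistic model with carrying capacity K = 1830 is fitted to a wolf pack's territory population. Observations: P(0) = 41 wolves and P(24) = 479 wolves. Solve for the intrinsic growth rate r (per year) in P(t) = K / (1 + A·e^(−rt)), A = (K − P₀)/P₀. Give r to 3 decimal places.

r ≈ 0.114 per year

A = (1830 − 41)/41 = 43.63415
479 = 1830/(1 + 43.63415·e^(−r·24)) → e^(−24r) = (3.82046 − 1)/43.63415 = 0.064639
r = −ln(0.064639)/24 = 2.73894/24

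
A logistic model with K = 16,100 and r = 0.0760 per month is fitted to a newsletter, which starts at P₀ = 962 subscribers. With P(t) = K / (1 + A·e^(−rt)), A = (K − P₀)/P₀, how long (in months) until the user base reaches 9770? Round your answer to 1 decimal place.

A = (16100 − 962)/962 = 15.73597
9770 = 16100/(1 + 15.73597·e^(−0.076t)) → 1 + 15.73597·e^(−0.076t) = 1.6479
e^(−0.076t) = 0.041173 → t = ln(24.28758)/0.076 = 3.18997/0.076

t ≈ 42.0 months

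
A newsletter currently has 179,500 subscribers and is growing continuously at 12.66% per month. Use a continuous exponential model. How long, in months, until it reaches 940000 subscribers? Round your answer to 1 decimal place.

940000 = 179500 · e^(0.1266·t)
t = ln(940000/179500) / 0.1266 = ln(5.23677) / 0.1266 = 1.6557 / 0.1266

t ≈ 13.1 months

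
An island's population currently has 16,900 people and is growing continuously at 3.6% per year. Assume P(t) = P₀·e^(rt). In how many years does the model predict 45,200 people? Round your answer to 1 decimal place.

t ≈ 27.3 years

45200 = 16900 · e^(0.036·t)
t = ln(45200/16900) / 0.036 = ln(2.67456) / 0.036 = 0.98378 / 0.036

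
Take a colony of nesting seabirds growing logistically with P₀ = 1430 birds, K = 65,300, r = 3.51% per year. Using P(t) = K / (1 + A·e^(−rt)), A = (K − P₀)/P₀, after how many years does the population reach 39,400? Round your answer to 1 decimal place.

A = (65300 − 1430)/1430 = 44.66434
39400 = 65300/(1 + 44.66434·e^(−0.0351t)) → 1 + 44.66434·e^(−0.0351t) = 1.65736
e^(−0.0351t) = 0.014718 → t = ln(67.94497)/0.0351 = 4.2187/0.0351

t ≈ 120.2 years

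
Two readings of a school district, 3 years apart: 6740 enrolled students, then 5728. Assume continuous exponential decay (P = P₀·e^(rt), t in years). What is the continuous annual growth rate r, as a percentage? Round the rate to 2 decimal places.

5728 = 6740 · e^(r·3)
e^(3r) = 5728/6740 = 0.84985
r = ln(0.84985) / 3 = -0.16269 / 3

r ≈ -5.42% per year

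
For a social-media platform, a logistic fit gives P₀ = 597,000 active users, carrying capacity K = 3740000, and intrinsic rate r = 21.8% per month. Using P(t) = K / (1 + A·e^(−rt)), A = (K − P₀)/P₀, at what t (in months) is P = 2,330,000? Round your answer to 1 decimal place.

t ≈ 9.9 months

A = (3740000 − 597000)/597000 = 5.26466
2330000 = 3740000/(1 + 5.26466·e^(−0.218t)) → 1 + 5.26466·e^(−0.218t) = 1.60515
e^(−0.218t) = 0.114946 → t = ln(8.69975)/0.218 = 2.16329/0.218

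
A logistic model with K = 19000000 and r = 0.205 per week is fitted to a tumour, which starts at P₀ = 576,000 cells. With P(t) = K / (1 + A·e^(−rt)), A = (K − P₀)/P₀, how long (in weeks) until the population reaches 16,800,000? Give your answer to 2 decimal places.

t ≈ 26.82 weeks

A = (19000000 − 576000)/576000 = 31.98611
16800000 = 19000000/(1 + 31.98611·e^(−0.205t)) → 1 + 31.98611·e^(−0.205t) = 1.13095
e^(−0.205t) = 0.004094 → t = ln(244.25758)/0.205 = 5.49822/0.205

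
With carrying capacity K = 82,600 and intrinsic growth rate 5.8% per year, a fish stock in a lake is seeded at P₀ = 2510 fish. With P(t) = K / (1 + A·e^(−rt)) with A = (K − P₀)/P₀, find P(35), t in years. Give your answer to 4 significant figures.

A = (82600 − 2510)/2510 = 31.90837
P(35) = 82600 / (1 + 31.90837·e^(−0.058·35)) = 82600 / (1 + 31.90837·0.131336)
= 82600 / 5.1907 ≈ 15913.07

≈ 15,910 fish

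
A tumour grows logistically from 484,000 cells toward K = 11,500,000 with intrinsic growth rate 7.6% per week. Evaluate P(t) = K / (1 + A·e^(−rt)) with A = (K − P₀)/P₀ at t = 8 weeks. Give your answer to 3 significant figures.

≈ 859,000 cells

A = (11500000 − 484000)/484000 = 22.76033
P(8) = 11500000 / (1 + 22.76033·e^(−0.076·8)) = 11500000 / (1 + 22.76033·0.544439)
= 11500000 / 13.3916 ≈ 858747.03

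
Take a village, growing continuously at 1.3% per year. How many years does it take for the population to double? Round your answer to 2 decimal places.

doubling time = ln(2) / |r| = 0.69315 / 0.013

doubling time ≈ 53.32 years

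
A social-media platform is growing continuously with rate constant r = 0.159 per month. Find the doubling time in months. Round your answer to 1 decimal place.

doubling time = ln(2) / |r| = 0.69315 / 0.159

doubling time ≈ 4.4 months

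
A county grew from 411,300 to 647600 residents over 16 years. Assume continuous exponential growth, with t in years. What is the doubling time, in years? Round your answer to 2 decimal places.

doubling time ≈ 24.43 years

r = ln(647600/411300) / 16 = ln(1.57452) / 16 ≈ 0.028372 per year
doubling time = ln 2 / |r| = 0.69315 / 0.028372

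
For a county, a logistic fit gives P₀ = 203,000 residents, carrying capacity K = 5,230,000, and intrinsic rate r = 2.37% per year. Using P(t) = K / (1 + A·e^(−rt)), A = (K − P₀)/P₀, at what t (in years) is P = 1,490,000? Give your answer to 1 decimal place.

A = (5230000 − 203000)/203000 = 24.76355
1490000 = 5230000/(1 + 24.76355·e^(−0.0237t)) → 1 + 24.76355·e^(−0.0237t) = 3.51007
e^(−0.0237t) = 0.101361 → t = ln(9.86569)/0.0237 = 2.28906/0.0237

t ≈ 96.6 years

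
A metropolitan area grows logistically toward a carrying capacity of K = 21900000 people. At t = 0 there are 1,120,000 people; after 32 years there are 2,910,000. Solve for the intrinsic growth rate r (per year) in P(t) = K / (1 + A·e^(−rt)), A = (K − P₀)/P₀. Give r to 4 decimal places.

r ≈ 0.0327 per year

A = (21900000 − 1120000)/1120000 = 18.55357
2910000 = 21900000/(1 + 18.55357·e^(−r·32)) → e^(−32r) = (7.52577 − 1)/18.55357 = 0.351726
r = −ln(0.351726)/32 = 1.0449/32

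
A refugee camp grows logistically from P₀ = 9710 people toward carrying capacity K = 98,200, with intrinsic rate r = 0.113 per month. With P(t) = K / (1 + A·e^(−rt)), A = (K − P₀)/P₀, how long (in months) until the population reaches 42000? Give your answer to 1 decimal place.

A = (98200 − 9710)/9710 = 9.11329
42000 = 98200/(1 + 9.11329·e^(−0.113t)) → 1 + 9.11329·e^(−0.113t) = 2.3381
e^(−0.113t) = 0.146829 → t = ln(6.81064)/0.113 = 1.91849/0.113

t ≈ 17.0 months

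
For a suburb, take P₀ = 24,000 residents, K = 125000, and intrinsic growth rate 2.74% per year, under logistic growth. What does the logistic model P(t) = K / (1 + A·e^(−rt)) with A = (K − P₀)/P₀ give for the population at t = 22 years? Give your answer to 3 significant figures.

≈ 37,800 residents

A = (125000 − 24000)/24000 = 4.20833
P(22) = 125000 / (1 + 4.20833·e^(−0.0274·22)) = 125000 / (1 + 4.20833·0.547277)
= 125000 / 3.30312 ≈ 37842.96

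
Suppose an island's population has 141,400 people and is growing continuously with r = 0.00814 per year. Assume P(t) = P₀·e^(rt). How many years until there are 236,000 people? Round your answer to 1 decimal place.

236000 = 141400 · e^(0.00814·t)
t = ln(236000/141400) / 0.00814 = ln(1.66902) / 0.00814 = 0.51224 / 0.00814

t ≈ 62.9 years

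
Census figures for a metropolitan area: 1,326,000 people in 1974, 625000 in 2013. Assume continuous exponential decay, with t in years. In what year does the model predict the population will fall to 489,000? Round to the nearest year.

year 2026

r = ln(625000/1326000) / 39 = -0.75217/39 ≈ -0.019286 per year
t = ln(489000/1326000) / r = -0.99756/-0.019286 ≈ 51.72 years after 1974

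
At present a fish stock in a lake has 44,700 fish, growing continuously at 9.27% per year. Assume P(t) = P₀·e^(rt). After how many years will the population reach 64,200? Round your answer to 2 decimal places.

t ≈ 3.91 years

64200 = 44700 · e^(0.0927·t)
t = ln(64200/44700) / 0.0927 = ln(1.43624) / 0.0927 = 0.36203 / 0.0927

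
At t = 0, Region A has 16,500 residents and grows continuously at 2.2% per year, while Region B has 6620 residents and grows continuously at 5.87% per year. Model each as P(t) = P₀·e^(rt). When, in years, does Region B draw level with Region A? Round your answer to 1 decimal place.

16500·e^(0.022t) = 6620·e^(0.0587t)
16500/6620 = e^((0.0587 − 0.022)t) → ln(2.49245) = 0.0367·t
t = 0.91327 / 0.0367

t ≈ 24.9 years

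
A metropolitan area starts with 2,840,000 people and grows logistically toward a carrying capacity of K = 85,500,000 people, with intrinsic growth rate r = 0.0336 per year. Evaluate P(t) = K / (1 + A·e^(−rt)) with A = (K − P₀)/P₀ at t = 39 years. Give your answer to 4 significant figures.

A = (85500000 − 2840000)/2840000 = 29.10563
P(39) = 85500000 / (1 + 29.10563·e^(−0.0336·39)) = 85500000 / (1 + 29.10563·0.269712)
= 85500000 / 8.85014 ≈ 9660860.77

≈ 9,661,000 people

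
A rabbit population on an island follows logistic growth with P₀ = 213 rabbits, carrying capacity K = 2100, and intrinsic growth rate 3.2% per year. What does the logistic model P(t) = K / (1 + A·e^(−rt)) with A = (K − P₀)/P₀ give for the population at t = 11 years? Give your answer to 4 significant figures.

≈ 290.4 rabbits

A = (2100 − 213)/213 = 8.85915
P(11) = 2100 / (1 + 8.85915·e^(−0.032·11)) = 2100 / (1 + 8.85915·0.70328)
= 2100 / 7.23047 ≈ 290.44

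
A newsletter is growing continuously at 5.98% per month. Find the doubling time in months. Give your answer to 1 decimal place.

doubling time ≈ 11.6 months

doubling time = ln(2) / |r| = 0.69315 / 0.0598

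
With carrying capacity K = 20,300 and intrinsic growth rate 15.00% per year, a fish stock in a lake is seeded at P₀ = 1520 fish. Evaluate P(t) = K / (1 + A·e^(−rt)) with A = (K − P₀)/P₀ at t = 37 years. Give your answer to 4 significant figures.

A = (20300 − 1520)/1520 = 12.35526
P(37) = 20300 / (1 + 12.35526·e^(−0.15·37)) = 20300 / (1 + 12.35526·0.003887)
= 20300 / 1.04803 ≈ 19369.66

≈ 19,370 fish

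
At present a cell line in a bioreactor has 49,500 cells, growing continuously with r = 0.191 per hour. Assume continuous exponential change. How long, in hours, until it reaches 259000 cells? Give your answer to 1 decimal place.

259000 = 49500 · e^(0.191·t)
t = ln(259000/49500) / 0.191 = ln(5.23232) / 0.191 = 1.65486 / 0.191

t ≈ 8.7 hours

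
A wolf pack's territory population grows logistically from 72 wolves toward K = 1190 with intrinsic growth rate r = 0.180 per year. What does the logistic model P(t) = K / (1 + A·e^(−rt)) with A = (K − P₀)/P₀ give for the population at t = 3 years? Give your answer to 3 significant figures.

≈ 118 wolves

A = (1190 − 72)/72 = 15.52778
P(3) = 1190 / (1 + 15.52778·e^(−0.18·3)) = 1190 / (1 + 15.52778·0.582748)
= 1190 / 10.04879 ≈ 118.42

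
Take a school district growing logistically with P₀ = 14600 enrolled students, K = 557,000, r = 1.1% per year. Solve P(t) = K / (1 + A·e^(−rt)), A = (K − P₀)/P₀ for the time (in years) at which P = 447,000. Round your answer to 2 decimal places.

t ≈ 456.10 years

A = (557000 − 14600)/14600 = 37.15068
447000 = 557000/(1 + 37.15068·e^(−0.011t)) → 1 + 37.15068·e^(−0.011t) = 1.24609
e^(−0.011t) = 0.006624 → t = ln(150.96687)/0.011 = 5.01706/0.011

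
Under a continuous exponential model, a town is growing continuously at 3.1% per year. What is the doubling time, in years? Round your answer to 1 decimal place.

doubling time ≈ 22.4 years

doubling time = ln(2) / |r| = 0.69315 / 0.031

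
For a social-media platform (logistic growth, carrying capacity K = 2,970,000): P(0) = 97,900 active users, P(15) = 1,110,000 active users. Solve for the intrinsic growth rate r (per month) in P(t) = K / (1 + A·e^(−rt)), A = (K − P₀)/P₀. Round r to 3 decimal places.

A = (2970000 − 97900)/97900 = 29.33708
1110000 = 2970000/(1 + 29.33708·e^(−r·15)) → e^(−15r) = (2.67568 − 1)/29.33708 = 0.057118
r = −ln(0.057118)/15 = 2.86264/15

r ≈ 0.191 per month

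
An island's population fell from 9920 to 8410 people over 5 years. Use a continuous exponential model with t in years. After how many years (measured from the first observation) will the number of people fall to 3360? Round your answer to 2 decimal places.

r = ln(8410/9920) / 5 ≈ -0.033026 per year
t = ln(3360/9920) / r = -1.08261 / -0.033026 ≈ 32.78

t ≈ 32.78 years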